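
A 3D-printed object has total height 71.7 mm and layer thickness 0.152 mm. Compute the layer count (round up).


Layers = ceil(71.7/0.152) = 472


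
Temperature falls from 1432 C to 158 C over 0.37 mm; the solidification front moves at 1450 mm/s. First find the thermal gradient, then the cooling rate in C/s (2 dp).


G = (1432-158)/0.37 = 3443.24324324 C/mm
CR = 3443.24324324 * 1450 = 4992702.7 C/s


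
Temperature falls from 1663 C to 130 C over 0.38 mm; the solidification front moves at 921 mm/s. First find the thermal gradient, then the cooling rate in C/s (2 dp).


G = (1663-130)/0.38 = 4034.21052632 C/mm
CR = 4034.21052632 * 921 = 3715507.89 C/s


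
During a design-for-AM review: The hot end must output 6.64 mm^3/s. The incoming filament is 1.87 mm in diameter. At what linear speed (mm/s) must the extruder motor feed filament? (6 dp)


A = pi*(1.87/2)^2 = 2.746459
v = 6.64 / 2.746459 = 2.417659 mm/s


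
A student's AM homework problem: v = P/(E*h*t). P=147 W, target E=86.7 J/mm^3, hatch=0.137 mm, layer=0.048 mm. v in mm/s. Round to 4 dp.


v = 147 / (86.7*0.137*0.048) = 257.8318 mm/s


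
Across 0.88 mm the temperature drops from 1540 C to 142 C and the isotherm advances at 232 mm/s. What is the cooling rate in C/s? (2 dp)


G = (1540-142)/0.88 = 1588.63636364 C/mm
CR = 1588.63636364 * 232 = 368563.64 C/s


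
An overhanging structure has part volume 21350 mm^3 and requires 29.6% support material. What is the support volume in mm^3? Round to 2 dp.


V_support = 21350 * 0.296 = 6319.6 mm^3


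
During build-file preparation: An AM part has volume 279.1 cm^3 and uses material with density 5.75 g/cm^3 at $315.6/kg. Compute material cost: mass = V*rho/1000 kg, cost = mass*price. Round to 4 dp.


Mass = 279.1*5.75/1000 = 1.604825 kg
Cost = 1.604825 * 315.6 = 506.4828 $


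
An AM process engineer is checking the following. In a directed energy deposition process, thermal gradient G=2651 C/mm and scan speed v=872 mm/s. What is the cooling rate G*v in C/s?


CR = 2651 * 872 = 2311672 C/s


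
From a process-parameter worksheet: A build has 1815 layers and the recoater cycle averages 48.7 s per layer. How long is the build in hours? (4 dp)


t = 1815 * 48.7 / 3600 = 24.5529 hrs


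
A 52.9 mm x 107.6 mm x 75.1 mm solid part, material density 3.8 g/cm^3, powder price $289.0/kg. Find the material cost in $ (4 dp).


V = 52.9 * 107.6 * 75.1 = 427472.204 mm^3 = 427.472204 cm^3
Mass = 427.472204 * 3.8 / 1000 = 1.62439438 kg
Cost = 1.62439438 * 289.0 = 469.45 $


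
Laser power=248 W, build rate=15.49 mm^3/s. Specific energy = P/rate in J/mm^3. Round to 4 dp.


SE = 248 / 15.49 = 16.0103 J/mm^3


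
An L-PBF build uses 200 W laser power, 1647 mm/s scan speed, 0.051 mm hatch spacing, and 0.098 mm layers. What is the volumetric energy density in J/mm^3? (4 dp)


E = 200 / (1647*0.051*0.098) = 24.2963 J/mm^3


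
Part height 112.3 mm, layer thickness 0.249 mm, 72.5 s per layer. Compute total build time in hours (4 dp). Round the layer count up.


Layers = ceil(112.3/0.249) = 452
t = 452 * 72.5 / 3600 = 9.1028 hrs


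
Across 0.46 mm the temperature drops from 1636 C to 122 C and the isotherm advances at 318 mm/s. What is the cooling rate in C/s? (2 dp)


G = (1636-122)/0.46 = 3291.30434783 C/mm
CR = 3291.30434783 * 318 = 1046634.78 C/s


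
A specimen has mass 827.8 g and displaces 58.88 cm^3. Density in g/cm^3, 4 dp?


rho = 827.8 / 58.88 = 14.0591 g/cm^3


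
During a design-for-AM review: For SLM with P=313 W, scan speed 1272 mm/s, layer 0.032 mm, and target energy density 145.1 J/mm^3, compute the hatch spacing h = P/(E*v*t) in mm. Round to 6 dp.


h = 313 / (145.1*1272*0.032) = 0.052996 mm


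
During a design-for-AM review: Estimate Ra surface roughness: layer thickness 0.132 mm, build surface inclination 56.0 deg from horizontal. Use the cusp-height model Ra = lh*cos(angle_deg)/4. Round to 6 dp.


Ra = 0.132 * cos(56.0) / 4 = 0.018453 mm


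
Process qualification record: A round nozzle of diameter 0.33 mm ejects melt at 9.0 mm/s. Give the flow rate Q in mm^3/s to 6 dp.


A = pi*(0.33/2)^2 = 0.08552986 mm^2
Q = 0.08552986 * 9.0 = 0.769769 mm^3/s


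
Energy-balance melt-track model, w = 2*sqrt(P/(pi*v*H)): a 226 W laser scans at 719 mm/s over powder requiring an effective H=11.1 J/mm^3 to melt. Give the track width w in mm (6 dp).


w = 2*sqrt(226/(pi*719*11.1)) = 0.189882 mm


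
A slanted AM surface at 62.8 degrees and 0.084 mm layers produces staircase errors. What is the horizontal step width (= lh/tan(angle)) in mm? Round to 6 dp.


step = 0.084 / tan(62.8) = 0.04317 mm


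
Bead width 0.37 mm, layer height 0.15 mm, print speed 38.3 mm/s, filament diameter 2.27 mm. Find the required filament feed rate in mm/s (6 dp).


Q = 0.37 * 0.15 * 38.3 = 2.12565 mm^3/s
A_fil = pi*(2.27/2)^2 = 4.0470782 mm^2
v_feed = 2.12565 / 4.0470782 = 0.525231 mm/s


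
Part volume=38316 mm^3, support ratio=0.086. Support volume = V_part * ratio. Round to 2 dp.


V_support = 38316 * 0.086 = 3295.18 mm^3


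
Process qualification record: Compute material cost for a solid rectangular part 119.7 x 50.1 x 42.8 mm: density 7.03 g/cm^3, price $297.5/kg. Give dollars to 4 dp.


V = 119.7 * 50.1 * 42.8 = 256670.316 mm^3 = 256.670316 cm^3
Mass = 256.670316 * 7.03 / 1000 = 1.80439232 kg
Cost = 1.80439232 * 297.5 = 536.8067 $


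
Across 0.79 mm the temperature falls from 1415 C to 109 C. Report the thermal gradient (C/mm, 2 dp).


G = (1415-109)/0.79 = 1653.16 C/mm


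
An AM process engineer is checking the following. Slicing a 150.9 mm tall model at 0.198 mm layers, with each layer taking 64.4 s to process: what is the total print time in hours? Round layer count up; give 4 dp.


Layers = ceil(150.9/0.198) = 763
t = 763 * 64.4 / 3600 = 13.6492 hrs


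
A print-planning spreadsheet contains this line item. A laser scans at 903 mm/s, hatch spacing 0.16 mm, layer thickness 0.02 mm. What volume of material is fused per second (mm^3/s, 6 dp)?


Rate = 903 * 0.16 * 0.02 = 2.8896 mm^3/s


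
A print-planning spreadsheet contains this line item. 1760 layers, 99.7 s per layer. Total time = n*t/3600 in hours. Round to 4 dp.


t = 1760 * 99.7 / 3600 = 48.7422 hrs


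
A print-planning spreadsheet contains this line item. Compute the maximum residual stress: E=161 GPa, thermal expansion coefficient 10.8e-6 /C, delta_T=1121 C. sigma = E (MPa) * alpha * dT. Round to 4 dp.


sigma = 161*1000 * 10.8e-6 * 1121 = 1949.1948 MPa


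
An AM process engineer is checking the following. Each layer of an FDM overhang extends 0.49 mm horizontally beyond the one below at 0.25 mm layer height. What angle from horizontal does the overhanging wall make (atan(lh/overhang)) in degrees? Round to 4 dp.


angle = atan(0.25/0.49) = 27.0309 degrees


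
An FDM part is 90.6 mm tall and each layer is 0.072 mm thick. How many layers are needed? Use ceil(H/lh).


Layers = ceil(90.6/0.072) = 1259


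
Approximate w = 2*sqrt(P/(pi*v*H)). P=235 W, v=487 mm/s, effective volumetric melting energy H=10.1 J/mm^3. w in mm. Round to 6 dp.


w = 2*sqrt(235/(pi*487*10.1)) = 0.24664 mm


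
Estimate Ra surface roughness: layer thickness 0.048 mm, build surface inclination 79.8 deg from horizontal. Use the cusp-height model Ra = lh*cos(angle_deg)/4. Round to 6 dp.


Ra = 0.048 * cos(79.8) / 4 = 0.002125 mm


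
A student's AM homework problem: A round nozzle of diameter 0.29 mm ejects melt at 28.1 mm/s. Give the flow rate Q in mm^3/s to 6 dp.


A = pi*(0.29/2)^2 = 0.06605199 mm^2
Q = 0.06605199 * 28.1 = 1.856061 mm^3/s


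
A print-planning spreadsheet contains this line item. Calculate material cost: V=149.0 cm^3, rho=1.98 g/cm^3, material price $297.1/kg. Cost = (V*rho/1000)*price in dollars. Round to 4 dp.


Mass = 149.0*1.98/1000 = 0.29502 kg
Cost = 0.29502 * 297.1 = 87.6504 $


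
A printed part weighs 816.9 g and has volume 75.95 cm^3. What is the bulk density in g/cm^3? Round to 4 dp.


rho = 816.9 / 75.95 = 10.7558 g/cm^3


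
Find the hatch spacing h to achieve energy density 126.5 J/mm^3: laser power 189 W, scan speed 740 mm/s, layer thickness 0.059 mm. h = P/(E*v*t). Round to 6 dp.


h = 189 / (126.5*740*0.059) = 0.034221 mm


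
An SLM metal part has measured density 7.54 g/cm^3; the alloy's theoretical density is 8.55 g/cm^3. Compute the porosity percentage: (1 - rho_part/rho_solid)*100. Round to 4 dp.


Porosity = (1-7.54/8.55)*100 = 11.8129 %


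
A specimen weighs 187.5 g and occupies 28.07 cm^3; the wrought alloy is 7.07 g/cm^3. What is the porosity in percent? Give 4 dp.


rho_part = 187.5 / 28.07 = 6.67972925 g/cm^3
Porosity = (1 - 6.67972925/7.07)*100 = 5.5201 %


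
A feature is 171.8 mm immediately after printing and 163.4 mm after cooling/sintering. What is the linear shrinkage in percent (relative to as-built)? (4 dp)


Shrinkage = ((171.8-163.4)/171.8)*100 = 4.8894 %


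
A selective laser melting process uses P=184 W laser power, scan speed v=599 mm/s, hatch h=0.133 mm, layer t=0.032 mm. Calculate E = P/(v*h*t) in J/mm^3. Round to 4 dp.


E = 184 / (599*0.133*0.032) = 72.1754 J/mm^3


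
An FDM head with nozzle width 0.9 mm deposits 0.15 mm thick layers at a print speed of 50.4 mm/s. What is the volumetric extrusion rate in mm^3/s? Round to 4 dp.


Rate = 0.9 * 0.15 * 50.4 = 6.804 mm^3/s


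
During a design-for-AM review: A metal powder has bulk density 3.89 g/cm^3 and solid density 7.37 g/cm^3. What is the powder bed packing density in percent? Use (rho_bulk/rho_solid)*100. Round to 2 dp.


Packing = (3.89/7.37)*100 = 52.78 %


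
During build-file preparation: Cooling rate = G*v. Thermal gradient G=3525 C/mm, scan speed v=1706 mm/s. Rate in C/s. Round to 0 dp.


CR = 3525 * 1706 = 6013650 C/s


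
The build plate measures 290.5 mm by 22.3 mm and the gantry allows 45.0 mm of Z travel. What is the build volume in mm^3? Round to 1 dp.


V = 290.5 * 22.3 * 45.0 = 291516.8 mm^3


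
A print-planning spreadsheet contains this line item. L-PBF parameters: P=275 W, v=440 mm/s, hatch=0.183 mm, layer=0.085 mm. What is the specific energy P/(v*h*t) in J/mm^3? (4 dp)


Build rate = 440 * 0.183 * 0.085 = 6.8442 mm^3/s
SE = 275 / 6.8442 = 40.18 J/mm^3


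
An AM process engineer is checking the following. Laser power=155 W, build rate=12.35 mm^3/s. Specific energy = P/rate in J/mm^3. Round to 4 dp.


SE = 155 / 12.35 = 12.5506 J/mm^3


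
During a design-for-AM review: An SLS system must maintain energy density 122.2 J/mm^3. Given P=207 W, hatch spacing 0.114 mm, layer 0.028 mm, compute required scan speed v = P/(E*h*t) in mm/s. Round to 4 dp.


v = 207 / (122.2*0.114*0.028) = 530.6843 mm/s


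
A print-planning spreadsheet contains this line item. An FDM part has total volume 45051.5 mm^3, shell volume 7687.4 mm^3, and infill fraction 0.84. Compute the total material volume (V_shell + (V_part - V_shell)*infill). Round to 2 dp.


V_infill = (45051.5 - 7687.4) * 0.84 = 31385.84
V_total = 7687.4 + 31385.84 = 39073.24 mm^3


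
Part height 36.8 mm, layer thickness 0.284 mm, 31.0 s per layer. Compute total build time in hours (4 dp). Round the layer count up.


Layers = ceil(36.8/0.284) = 130
t = 130 * 31.0 / 3600 = 1.1194 hrs


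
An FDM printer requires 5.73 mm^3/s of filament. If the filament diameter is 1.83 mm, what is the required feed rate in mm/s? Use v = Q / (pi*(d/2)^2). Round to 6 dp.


A = pi*(1.83/2)^2 = 2.63022
v = 5.73 / 2.63022 = 2.178525 mm/s


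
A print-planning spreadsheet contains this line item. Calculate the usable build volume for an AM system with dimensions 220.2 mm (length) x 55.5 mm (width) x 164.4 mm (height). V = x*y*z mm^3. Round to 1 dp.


V = 220.2 * 55.5 * 164.4 = 2009148.8 mm^3


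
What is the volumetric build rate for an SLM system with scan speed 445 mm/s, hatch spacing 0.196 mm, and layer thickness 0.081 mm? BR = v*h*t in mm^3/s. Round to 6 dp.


Rate = 445 * 0.196 * 0.081 = 7.06482 mm^3/s


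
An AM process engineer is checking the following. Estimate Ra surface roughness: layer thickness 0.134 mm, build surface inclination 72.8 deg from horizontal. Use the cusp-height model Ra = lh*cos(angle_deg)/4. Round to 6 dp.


Ra = 0.134 * cos(72.8) / 4 = 0.009906 mm


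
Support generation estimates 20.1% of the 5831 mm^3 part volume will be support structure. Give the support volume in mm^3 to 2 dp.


V_support = 5831 * 0.201 = 1172.03 mm^3


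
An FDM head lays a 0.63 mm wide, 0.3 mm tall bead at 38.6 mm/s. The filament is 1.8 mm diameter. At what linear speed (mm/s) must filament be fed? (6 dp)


Q = 0.63 * 0.3 * 38.6 = 7.2954 mm^3/s
A_fil = pi*(1.8/2)^2 = 2.54469005 mm^2
v_feed = 7.2954 / 2.54469005 = 2.866911 mm/s


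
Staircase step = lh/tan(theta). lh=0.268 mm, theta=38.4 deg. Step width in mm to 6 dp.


step = 0.268 / tan(38.4) = 0.338132 mm


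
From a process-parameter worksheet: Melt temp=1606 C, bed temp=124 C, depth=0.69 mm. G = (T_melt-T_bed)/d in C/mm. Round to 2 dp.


G = (1606-124)/0.69 = 2147.83 C/mm


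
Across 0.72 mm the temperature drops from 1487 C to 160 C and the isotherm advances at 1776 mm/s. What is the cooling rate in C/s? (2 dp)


G = (1487-160)/0.72 = 1843.05555556 C/mm
CR = 1843.05555556 * 1776 = 3273266.67 C/s


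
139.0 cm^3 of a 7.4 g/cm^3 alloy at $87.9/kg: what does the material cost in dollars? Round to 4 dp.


Mass = 139.0*7.4/1000 = 1.0286 kg
Cost = 1.0286 * 87.9 = 90.4139 $


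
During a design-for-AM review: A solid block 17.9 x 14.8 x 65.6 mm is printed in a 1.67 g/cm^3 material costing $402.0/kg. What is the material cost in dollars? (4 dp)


V = 17.9 * 14.8 * 65.6 = 17378.752 mm^3 = 17.378752 cm^3
Mass = 17.378752 * 1.67 / 1000 = 0.02902252 kg
Cost = 0.02902252 * 402.0 = 11.6671 $


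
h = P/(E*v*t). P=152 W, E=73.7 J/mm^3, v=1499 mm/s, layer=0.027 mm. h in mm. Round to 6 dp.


h = 152 / (73.7*1499*0.027) = 0.050958 mm


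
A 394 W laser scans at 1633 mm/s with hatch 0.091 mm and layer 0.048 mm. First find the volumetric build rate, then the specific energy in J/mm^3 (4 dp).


Build rate = 1633 * 0.091 * 0.048 = 7.132944 mm^3/s
SE = 394 / 7.132944 = 55.2367 J/mm^3


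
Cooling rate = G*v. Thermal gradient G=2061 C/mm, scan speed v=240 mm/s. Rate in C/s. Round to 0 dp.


CR = 2061 * 240 = 494640 C/s


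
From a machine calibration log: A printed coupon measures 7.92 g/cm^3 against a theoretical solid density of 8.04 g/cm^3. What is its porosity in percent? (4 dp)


Porosity = (1-7.92/8.04)*100 = 1.4925 %


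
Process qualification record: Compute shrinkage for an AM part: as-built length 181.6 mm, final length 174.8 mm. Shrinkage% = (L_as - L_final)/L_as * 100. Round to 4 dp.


Shrinkage = ((181.6-174.8)/181.6)*100 = 3.7445 %


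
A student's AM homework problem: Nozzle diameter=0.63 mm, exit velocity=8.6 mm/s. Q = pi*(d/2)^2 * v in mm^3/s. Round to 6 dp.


A = pi*(0.63/2)^2 = 0.31172453 mm^2
Q = 0.31172453 * 8.6 = 2.680831 mm^3/s


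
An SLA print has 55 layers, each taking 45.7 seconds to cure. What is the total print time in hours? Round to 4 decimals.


t = 55 * 45.7 / 3600 = 0.6982 hrs


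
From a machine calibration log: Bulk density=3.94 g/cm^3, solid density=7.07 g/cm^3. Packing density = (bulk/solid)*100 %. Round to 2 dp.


Packing = (3.94/7.07)*100 = 55.73 %


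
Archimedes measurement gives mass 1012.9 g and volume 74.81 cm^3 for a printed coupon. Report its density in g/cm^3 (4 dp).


rho = 1012.9 / 74.81 = 13.5396 g/cm^3


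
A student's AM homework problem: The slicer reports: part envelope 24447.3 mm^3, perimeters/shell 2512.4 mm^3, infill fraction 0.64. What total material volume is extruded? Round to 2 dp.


V_infill = (24447.3 - 2512.4) * 0.64 = 14038.34
V_total = 2512.4 + 14038.34 = 16550.74 mm^3


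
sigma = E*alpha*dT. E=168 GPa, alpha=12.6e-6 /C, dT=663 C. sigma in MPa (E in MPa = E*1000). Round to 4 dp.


sigma = 168*1000 * 12.6e-6 * 663 = 1403.4384 MPa


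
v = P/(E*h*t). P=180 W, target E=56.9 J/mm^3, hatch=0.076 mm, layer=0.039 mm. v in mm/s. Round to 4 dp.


v = 180 / (56.9*0.076*0.039) = 1067.289 mm/s


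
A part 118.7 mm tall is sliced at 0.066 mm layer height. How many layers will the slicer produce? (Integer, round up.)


Layers = ceil(118.7/0.066) = 1799


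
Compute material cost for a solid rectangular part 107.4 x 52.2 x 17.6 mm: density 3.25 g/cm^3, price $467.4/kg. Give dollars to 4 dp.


V = 107.4 * 52.2 * 17.6 = 98670.528 mm^3 = 98.670528 cm^3
Mass = 98.670528 * 3.25 / 1000 = 0.32067922 kg
Cost = 0.32067922 * 467.4 = 149.8855 $


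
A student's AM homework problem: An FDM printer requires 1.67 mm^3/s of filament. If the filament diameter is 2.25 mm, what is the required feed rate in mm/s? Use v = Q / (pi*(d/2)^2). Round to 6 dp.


A = pi*(2.25/2)^2 = 3.976078
v = 1.67 / 3.976078 = 0.420012 mm/s


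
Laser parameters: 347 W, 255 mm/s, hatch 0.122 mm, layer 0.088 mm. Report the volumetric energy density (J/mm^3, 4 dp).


E = 347 / (255*0.122*0.088) = 126.7497 J/mm^3


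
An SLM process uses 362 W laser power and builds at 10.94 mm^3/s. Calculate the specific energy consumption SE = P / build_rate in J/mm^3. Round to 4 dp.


SE = 362 / 10.94 = 33.0896 J/mm^3


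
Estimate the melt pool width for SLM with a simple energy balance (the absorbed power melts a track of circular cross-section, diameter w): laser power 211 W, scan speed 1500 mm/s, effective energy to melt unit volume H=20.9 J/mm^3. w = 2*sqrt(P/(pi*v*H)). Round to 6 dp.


w = 2*sqrt(211/(pi*1500*20.9)) = 0.092572 mm


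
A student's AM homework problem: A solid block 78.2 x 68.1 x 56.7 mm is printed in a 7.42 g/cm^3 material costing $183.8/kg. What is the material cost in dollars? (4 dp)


V = 78.2 * 68.1 * 56.7 = 301951.314 mm^3 = 301.951314 cm^3
Mass = 301.951314 * 7.42 / 1000 = 2.24047875 kg
Cost = 2.24047875 * 183.8 = 411.8 $


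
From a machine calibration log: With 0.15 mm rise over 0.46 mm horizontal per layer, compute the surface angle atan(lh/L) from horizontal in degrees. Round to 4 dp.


angle = atan(0.15/0.46) = 18.0605 degrees


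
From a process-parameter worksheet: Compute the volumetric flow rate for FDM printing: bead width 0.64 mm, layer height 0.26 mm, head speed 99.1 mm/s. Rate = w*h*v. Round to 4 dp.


Rate = 0.64 * 0.26 * 99.1 = 16.4902 mm^3/s


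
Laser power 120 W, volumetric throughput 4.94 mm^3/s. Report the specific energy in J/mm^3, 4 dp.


SE = 120 / 4.94 = 24.2915 J/mm^3


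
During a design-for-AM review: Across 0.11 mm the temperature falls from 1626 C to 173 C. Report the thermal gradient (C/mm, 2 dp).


G = (1626-173)/0.11 = 13209.09 C/mm


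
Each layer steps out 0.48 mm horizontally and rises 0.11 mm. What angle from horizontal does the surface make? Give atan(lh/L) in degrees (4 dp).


angle = atan(0.11/0.48) = 12.9074 degrees


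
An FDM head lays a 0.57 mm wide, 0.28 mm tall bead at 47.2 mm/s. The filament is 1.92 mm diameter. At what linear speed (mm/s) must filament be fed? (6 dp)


Q = 0.57 * 0.28 * 47.2 = 7.53312 mm^3/s
A_fil = pi*(1.92/2)^2 = 2.89529179 mm^2
v_feed = 7.53312 / 2.89529179 = 2.601852 mm/s


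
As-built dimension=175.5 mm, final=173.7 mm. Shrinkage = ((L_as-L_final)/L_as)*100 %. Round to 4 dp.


Shrinkage = ((175.5-173.7)/175.5)*100 = 1.0256 %


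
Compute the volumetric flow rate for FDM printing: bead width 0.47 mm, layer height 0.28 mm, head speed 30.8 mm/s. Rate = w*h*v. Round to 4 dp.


Rate = 0.47 * 0.28 * 30.8 = 4.0533 mm^3/s


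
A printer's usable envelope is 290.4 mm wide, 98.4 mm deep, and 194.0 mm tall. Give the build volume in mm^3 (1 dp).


V = 290.4 * 98.4 * 194.0 = 5543619.8 mm^3


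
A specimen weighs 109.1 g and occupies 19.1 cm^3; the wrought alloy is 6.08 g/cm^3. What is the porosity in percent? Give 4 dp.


rho_part = 109.1 / 19.1 = 5.71204188 g/cm^3
Porosity = (1 - 5.71204188/6.08)*100 = 6.0519 %


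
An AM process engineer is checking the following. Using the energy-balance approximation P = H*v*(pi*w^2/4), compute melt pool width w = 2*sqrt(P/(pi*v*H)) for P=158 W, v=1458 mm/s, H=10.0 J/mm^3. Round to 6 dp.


w = 2*sqrt(158/(pi*1458*10.0)) = 0.117464 mm


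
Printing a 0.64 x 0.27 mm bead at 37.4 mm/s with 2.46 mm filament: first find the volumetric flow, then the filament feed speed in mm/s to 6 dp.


Q = 0.64 * 0.27 * 37.4 = 6.46272 mm^3/s
A_fil = pi*(2.46/2)^2 = 4.75291553 mm^2
v_feed = 6.46272 / 4.75291553 = 1.359738 mm/s


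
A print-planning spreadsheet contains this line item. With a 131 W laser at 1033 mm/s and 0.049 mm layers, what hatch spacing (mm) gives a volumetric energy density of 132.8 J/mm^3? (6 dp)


h = 131 / (132.8*1033*0.049) = 0.019488 mm


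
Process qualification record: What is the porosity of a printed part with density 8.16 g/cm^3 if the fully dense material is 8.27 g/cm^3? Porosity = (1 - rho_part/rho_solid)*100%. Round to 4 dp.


Porosity = (1-8.16/8.27)*100 = 1.3301 %


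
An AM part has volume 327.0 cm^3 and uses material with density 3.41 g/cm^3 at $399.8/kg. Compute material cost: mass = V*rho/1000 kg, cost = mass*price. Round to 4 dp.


Mass = 327.0*3.41/1000 = 1.11507 kg
Cost = 1.11507 * 399.8 = 445.805 $


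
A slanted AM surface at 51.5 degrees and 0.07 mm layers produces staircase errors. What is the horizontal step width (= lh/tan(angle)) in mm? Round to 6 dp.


step = 0.07 / tan(51.5) = 0.055681 mm


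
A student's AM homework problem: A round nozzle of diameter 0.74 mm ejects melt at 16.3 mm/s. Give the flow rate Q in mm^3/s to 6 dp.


A = pi*(0.74/2)^2 = 0.43008403 mm^2
Q = 0.43008403 * 16.3 = 7.01037 mm^3/s


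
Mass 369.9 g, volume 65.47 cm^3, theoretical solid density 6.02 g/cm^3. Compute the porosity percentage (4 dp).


rho_part = 369.9 / 65.47 = 5.64991599 g/cm^3
Porosity = (1 - 5.64991599/6.02)*100 = 6.1476 %


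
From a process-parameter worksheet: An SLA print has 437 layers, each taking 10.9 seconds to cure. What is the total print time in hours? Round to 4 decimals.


t = 437 * 10.9 / 3600 = 1.3231 hrs


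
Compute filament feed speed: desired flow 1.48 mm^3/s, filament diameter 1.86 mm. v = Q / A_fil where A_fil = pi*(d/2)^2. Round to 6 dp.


A = pi*(1.86/2)^2 = 2.717163
v = 1.48 / 2.717163 = 0.544686 mm/s


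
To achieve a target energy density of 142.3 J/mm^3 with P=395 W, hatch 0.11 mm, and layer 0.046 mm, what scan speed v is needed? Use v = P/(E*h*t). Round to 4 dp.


v = 395 / (142.3*0.11*0.046) = 548.5822 mm/s


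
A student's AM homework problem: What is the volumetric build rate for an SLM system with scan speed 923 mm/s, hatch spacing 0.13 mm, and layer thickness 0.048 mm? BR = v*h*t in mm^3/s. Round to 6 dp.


Rate = 923 * 0.13 * 0.048 = 5.75952 mm^3/s


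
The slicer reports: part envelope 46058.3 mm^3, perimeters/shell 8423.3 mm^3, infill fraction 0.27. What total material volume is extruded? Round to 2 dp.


V_infill = (46058.3 - 8423.3) * 0.27 = 10161.45
V_total = 8423.3 + 10161.45 = 18584.75 mm^3


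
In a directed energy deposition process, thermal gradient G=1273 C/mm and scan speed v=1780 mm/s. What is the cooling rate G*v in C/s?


CR = 1273 * 1780 = 2265940 C/s


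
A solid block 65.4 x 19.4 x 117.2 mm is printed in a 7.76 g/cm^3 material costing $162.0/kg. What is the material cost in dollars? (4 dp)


V = 65.4 * 19.4 * 117.2 = 148698.672 mm^3 = 148.698672 cm^3
Mass = 148.698672 * 7.76 / 1000 = 1.15390169 kg
Cost = 1.15390169 * 162.0 = 186.9321 $


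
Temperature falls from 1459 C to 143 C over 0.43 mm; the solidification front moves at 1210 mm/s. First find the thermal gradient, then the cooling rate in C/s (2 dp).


G = (1459-143)/0.43 = 3060.46511628 C/mm
CR = 3060.46511628 * 1210 = 3703162.79 C/s


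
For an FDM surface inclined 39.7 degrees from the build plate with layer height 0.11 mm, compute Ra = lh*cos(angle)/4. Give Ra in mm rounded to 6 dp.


Ra = 0.11 * cos(39.7) / 4 = 0.021158 mm


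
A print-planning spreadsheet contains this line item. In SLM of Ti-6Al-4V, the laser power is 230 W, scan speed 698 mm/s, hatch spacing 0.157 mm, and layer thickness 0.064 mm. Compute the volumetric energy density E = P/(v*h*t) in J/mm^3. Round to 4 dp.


E = 230 / (698*0.157*0.064) = 32.7939 J/mm^3


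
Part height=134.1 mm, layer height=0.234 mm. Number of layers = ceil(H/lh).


Layers = ceil(134.1/0.234) = 574


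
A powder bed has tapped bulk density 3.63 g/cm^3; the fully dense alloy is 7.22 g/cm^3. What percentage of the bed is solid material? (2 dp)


Packing = (3.63/7.22)*100 = 50.28 %


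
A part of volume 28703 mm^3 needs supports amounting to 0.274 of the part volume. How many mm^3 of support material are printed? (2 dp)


V_support = 28703 * 0.274 = 7864.62 mm^3


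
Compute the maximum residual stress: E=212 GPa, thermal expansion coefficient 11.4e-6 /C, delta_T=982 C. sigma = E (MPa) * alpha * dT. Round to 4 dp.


sigma = 212*1000 * 11.4e-6 * 982 = 2373.2976 MPa


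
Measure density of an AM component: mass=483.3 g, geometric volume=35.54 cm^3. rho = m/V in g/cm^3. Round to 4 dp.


rho = 483.3 / 35.54 = 13.5988 g/cm^3


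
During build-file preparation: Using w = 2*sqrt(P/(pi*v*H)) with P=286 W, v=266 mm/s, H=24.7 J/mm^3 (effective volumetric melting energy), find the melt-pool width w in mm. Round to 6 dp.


w = 2*sqrt(286/(pi*266*24.7)) = 0.235423 mm


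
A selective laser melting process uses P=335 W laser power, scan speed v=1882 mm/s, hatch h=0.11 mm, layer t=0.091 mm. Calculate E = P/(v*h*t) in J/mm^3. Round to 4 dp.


E = 335 / (1882*0.11*0.091) = 17.7824 J/mm^3


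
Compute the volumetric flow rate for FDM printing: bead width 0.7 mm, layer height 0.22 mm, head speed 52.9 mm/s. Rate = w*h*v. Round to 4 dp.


Rate = 0.7 * 0.22 * 52.9 = 8.1466 mm^3/s


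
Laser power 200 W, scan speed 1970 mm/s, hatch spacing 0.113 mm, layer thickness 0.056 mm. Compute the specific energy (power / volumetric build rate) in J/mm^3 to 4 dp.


Build rate = 1970 * 0.113 * 0.056 = 12.46616 mm^3/s
SE = 200 / 12.46616 = 16.0434 J/mm^3


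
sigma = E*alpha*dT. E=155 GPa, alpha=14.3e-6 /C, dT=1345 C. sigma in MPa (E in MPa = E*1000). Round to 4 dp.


sigma = 155*1000 * 14.3e-6 * 1345 = 2981.1925 MPa


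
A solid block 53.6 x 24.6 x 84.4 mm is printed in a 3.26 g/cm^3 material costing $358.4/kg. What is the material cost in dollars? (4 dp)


V = 53.6 * 24.6 * 84.4 = 111286.464 mm^3 = 111.286464 cm^3
Mass = 111.286464 * 3.26 / 1000 = 0.36279387 kg
Cost = 0.36279387 * 358.4 = 130.0253 $


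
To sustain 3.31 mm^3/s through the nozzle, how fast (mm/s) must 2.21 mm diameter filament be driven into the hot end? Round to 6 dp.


A = pi*(2.21/2)^2 = 3.835963
v = 3.31 / 3.835963 = 0.862886 mm/s


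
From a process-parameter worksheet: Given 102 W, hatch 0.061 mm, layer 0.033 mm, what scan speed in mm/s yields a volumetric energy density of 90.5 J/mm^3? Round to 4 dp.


v = 102 / (90.5*0.061*0.033) = 559.8966 mm/s


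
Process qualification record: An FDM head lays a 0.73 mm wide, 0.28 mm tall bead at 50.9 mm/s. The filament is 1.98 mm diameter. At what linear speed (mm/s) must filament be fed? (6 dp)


Q = 0.73 * 0.28 * 50.9 = 10.40396 mm^3/s
A_fil = pi*(1.98/2)^2 = 3.07907496 mm^2
v_feed = 10.40396 / 3.07907496 = 3.378924 mm/s


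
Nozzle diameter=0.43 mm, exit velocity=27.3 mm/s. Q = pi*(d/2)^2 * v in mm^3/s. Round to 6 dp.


A = pi*(0.43/2)^2 = 0.14522012 mm^2
Q = 0.14522012 * 27.3 = 3.964509 mm^3/s


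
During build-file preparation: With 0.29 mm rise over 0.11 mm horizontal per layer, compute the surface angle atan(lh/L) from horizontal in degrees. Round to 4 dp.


angle = atan(0.29/0.11) = 69.2277 degrees


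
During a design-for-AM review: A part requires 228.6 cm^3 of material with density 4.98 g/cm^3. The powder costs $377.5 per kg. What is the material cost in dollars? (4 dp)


Mass = 228.6*4.98/1000 = 1.138428 kg
Cost = 1.138428 * 377.5 = 429.7566 $


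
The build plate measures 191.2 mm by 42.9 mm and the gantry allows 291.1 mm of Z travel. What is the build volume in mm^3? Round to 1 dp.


V = 191.2 * 42.9 * 291.1 = 2387741.9 mm^3


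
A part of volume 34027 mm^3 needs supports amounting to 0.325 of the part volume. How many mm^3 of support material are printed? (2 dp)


V_support = 34027 * 0.325 = 11058.78 mm^3


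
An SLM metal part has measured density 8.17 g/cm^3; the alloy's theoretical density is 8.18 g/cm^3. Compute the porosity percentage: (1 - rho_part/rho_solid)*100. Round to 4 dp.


Porosity = (1-8.17/8.18)*100 = 0.1222 %


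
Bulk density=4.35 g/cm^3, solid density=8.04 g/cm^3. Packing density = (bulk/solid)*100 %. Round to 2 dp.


Packing = (4.35/8.04)*100 = 54.1 %


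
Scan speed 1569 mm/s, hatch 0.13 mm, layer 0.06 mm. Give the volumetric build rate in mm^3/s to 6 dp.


Rate = 1569 * 0.13 * 0.06 = 12.2382 mm^3/s


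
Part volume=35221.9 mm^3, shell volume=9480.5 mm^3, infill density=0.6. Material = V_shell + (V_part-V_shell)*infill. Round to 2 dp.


V_infill = (35221.9 - 9480.5) * 0.6 = 15444.84
V_total = 9480.5 + 15444.84 = 24925.34 mm^3


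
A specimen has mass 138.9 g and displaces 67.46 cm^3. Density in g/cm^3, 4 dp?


rho = 138.9 / 67.46 = 2.059 g/cm^3


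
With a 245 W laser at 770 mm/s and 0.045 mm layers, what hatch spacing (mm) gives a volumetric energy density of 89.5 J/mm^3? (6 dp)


h = 245 / (89.5*770*0.045) = 0.079002 mm


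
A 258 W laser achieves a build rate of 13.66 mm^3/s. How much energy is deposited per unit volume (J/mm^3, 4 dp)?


SE = 258 / 13.66 = 18.8873 J/mm^3


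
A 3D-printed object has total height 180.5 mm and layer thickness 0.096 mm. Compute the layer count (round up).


Layers = ceil(180.5/0.096) = 1881


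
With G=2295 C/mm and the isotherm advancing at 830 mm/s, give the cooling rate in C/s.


CR = 2295 * 830 = 1904850 C/s


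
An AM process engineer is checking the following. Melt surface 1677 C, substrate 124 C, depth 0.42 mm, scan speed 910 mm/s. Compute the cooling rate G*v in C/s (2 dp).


G = (1677-124)/0.42 = 3697.61904762 C/mm
CR = 3697.61904762 * 910 = 3364833.33 C/s


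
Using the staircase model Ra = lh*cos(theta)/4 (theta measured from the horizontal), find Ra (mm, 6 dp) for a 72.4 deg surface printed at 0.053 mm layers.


Ra = 0.053 * cos(72.4) / 4 = 0.004006 mm


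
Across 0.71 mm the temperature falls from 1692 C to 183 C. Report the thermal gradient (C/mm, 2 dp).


G = (1692-183)/0.71 = 2125.35 C/mm


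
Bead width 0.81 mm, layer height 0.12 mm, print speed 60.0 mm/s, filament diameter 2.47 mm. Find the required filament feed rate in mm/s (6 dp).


Q = 0.81 * 0.12 * 60.0 = 5.832 mm^3/s
A_fil = pi*(2.47/2)^2 = 4.79163566 mm^2
v_feed = 5.832 / 4.79163566 = 1.217121 mm/s


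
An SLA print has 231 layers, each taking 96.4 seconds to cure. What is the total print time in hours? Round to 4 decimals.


t = 231 * 96.4 / 3600 = 6.1857 hrs


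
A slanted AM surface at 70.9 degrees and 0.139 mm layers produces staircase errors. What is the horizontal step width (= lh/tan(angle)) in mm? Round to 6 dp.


step = 0.139 / tan(70.9) = 0.048133 mm


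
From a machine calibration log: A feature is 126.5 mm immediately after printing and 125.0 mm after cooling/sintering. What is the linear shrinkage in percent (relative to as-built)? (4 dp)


Shrinkage = ((126.5-125.0)/126.5)*100 = 1.1858 %


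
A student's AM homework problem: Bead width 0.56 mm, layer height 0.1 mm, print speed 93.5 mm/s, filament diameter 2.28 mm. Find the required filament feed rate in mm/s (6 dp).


Q = 0.56 * 0.1 * 93.5 = 5.236 mm^3/s
A_fil = pi*(2.28/2)^2 = 4.08281381 mm^2
v_feed = 5.236 / 4.08281381 = 1.282449 mm/s


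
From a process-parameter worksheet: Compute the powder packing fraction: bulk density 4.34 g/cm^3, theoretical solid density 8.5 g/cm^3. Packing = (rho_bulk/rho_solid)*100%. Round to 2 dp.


Packing = (4.34/8.5)*100 = 51.06 %


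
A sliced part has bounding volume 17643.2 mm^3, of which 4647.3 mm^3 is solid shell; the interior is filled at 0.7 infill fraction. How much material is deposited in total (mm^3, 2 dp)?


V_infill = (17643.2 - 4647.3) * 0.7 = 9097.13
V_total = 4647.3 + 9097.13 = 13744.43 mm^3


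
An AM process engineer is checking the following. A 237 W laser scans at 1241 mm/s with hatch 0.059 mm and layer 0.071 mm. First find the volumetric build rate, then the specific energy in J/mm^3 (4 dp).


Build rate = 1241 * 0.059 * 0.071 = 5.198549 mm^3/s
SE = 237 / 5.198549 = 45.5896 J/mm^3


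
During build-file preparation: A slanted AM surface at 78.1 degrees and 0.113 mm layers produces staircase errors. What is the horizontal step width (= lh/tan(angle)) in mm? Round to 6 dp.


step = 0.113 / tan(78.1) = 0.023813 mm


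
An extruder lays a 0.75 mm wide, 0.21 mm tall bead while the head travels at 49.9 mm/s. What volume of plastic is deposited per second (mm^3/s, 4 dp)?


Rate = 0.75 * 0.21 * 49.9 = 7.8593 mm^3/s


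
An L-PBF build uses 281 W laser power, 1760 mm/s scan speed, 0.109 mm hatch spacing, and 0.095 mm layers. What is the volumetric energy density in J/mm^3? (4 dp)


E = 281 / (1760*0.109*0.095) = 15.4186 J/mm^3


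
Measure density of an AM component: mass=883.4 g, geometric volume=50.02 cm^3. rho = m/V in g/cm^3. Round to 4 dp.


rho = 883.4 / 50.02 = 17.6609 g/cm^3


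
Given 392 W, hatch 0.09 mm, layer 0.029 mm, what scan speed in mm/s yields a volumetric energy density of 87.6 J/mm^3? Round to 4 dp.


v = 392 / (87.6*0.09*0.029) = 1714.5156 mm/s


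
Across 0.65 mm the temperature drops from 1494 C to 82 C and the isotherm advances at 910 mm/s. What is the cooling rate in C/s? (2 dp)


G = (1494-82)/0.65 = 2172.30769231 C/mm
CR = 2172.30769231 * 910 = 1976800.0 C/s


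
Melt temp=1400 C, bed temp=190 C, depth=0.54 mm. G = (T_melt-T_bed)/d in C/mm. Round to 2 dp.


G = (1400-190)/0.54 = 2240.74 C/mm


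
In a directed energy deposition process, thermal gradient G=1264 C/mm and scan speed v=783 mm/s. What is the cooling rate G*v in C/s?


CR = 1264 * 783 = 989712 C/s


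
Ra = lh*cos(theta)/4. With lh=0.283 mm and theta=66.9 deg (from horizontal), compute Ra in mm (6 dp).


Ra = 0.283 * cos(66.9) / 4 = 0.027758 mm


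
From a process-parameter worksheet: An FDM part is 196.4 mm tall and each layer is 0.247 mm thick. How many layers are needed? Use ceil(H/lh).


Layers = ceil(196.4/0.247) = 796


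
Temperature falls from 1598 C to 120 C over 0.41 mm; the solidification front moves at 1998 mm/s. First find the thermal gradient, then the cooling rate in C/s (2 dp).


G = (1598-120)/0.41 = 3604.87804878 C/mm
CR = 3604.87804878 * 1998 = 7202546.34 C/s


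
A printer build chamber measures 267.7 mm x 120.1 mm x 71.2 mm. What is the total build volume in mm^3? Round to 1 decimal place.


V = 267.7 * 120.1 * 71.2 = 2289134.8 mm^3


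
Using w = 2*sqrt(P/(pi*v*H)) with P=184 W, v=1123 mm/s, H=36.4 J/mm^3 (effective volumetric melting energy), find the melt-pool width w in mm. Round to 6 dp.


w = 2*sqrt(184/(pi*1123*36.4)) = 0.075705 mm


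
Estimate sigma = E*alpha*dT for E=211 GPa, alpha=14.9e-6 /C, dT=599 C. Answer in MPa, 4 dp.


sigma = 211*1000 * 14.9e-6 * 599 = 1883.1961 MPa


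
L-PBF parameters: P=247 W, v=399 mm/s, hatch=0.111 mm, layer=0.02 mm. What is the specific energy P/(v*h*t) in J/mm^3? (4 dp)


Build rate = 399 * 0.111 * 0.02 = 0.88578 mm^3/s
SE = 247 / 0.88578 = 278.8503 J/mm^3


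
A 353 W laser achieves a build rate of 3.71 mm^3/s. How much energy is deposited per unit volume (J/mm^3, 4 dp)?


SE = 353 / 3.71 = 95.1482 J/mm^3


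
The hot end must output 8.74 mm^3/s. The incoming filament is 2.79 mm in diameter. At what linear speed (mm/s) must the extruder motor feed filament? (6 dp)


A = pi*(2.79/2)^2 = 6.113618
v = 8.74 / 6.113618 = 1.429595 mm/s


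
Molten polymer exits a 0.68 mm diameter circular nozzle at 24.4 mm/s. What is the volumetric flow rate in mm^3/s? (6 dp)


A = pi*(0.68/2)^2 = 0.36316811 mm^2
Q = 0.36316811 * 24.4 = 8.861302 mm^3/s


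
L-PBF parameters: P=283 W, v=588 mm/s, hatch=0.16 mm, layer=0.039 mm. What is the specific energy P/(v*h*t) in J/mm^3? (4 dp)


Build rate = 588 * 0.16 * 0.039 = 3.66912 mm^3/s
SE = 283 / 3.66912 = 77.1302 J/mm^3


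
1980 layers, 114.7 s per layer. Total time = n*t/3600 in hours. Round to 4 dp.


t = 1980 * 114.7 / 3600 = 63.085 hrs


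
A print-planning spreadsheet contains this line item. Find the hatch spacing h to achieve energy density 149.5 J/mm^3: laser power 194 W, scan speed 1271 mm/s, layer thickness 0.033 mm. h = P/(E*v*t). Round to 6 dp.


h = 194 / (149.5*1271*0.033) = 0.030939 mm


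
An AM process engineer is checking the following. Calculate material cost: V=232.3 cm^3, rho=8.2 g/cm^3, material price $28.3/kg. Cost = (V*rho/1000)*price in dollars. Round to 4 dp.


Mass = 232.3*8.2/1000 = 1.90486 kg
Cost = 1.90486 * 28.3 = 53.9075 $


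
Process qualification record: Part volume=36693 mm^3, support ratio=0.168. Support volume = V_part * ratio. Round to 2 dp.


V_support = 36693 * 0.168 = 6164.42 mm^3


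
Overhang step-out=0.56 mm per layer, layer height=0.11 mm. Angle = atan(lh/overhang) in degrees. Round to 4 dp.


angle = atan(0.11/0.56) = 11.113 degrees


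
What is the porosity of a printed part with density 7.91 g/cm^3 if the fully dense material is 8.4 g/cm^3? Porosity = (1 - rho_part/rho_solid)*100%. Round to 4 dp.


Porosity = (1-7.91/8.4)*100 = 5.8333 %


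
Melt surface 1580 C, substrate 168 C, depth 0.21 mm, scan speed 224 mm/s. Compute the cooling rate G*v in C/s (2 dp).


G = (1580-168)/0.21 = 6723.80952381 C/mm
CR = 6723.80952381 * 224 = 1506133.33 C/s


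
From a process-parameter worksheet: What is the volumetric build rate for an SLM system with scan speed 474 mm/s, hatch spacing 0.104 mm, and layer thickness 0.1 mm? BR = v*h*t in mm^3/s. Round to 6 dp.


Rate = 474 * 0.104 * 0.1 = 4.9296 mm^3/s


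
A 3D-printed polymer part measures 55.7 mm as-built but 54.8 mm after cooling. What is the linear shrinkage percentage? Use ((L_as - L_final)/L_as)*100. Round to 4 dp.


Shrinkage = ((55.7-54.8)/55.7)*100 = 1.6158 %


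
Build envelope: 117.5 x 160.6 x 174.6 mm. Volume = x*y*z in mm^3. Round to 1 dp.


V = 117.5 * 160.6 * 174.6 = 3294789.3 mm^3


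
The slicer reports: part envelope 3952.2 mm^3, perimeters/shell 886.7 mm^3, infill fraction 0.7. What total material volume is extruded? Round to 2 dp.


V_infill = (3952.2 - 886.7) * 0.7 = 2145.85
V_total = 886.7 + 2145.85 = 3032.55 mm^3


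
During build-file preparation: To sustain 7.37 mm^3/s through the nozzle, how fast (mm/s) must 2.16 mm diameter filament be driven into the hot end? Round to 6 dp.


A = pi*(2.16/2)^2 = 3.664354
v = 7.37 / 3.664354 = 2.011269 mm/s


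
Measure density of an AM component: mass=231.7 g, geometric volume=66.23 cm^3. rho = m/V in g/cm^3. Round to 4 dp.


rho = 231.7 / 66.23 = 3.4984 g/cm^3


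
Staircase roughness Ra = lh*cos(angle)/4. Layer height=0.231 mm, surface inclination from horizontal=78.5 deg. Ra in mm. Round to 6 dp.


Ra = 0.231 * cos(78.5) / 4 = 0.011513 mm


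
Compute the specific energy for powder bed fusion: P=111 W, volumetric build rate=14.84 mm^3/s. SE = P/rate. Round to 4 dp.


SE = 111 / 14.84 = 7.4798 J/mm^3


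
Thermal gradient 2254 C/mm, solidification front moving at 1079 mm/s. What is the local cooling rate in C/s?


CR = 2254 * 1079 = 2432066 C/s
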